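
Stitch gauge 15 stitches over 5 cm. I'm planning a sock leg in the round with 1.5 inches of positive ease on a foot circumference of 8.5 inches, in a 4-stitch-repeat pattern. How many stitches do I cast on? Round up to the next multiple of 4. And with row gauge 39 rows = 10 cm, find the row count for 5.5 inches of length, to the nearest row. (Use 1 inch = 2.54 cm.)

Finished = 8.5 + 1.5 = 10 inches.
10 inches × 2.54 = 25.40 cm.
15/5 = 3 sts per cm; 25.40 × 3 = 76.20 sts.
Next multiple of 4 → 80.
5.5 inches = 13.97 cm; × 3.9 = 54.48 → 54 rows.

Cast on 80 stitches; work 54 rows.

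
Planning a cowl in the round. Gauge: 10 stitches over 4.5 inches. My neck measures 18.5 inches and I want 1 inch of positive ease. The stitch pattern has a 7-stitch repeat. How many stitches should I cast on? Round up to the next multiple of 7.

Finished = 18.5 + 1 = 19.5 inches.
10 / 4.5 = 2.222 sts/in.
19.5 × 2.222 = 43.33 sts.
Next multiple of 7: 49.

Cast on 49 stitches.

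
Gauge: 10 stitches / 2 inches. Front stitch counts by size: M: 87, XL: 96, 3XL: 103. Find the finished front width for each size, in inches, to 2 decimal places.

M 17.40 inches; XL 19.20 inches; 3XL 20.60 inches.

10/2 = 5 sts per in.
M: 87 / 5 = 17.400 → 17.40 in.
XL: 96 / 5 = 19.200 → 19.20 in.
3XL: 103 / 5 = 20.600 → 20.60 in.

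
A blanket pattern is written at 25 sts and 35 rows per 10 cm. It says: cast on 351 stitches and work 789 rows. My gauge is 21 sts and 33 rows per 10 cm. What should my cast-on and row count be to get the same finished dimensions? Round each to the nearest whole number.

Stitches: 351 × 21/25 = 294.84 → 295.
Rows: 789 × 33/35 = 743.91 → 744.

Cast on 295 stitches; work 744 rows.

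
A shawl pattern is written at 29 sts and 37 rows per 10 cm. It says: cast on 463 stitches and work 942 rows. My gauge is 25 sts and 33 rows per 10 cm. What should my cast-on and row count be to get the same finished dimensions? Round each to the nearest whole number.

Stitches: 463 × 25/29 = 399.14 → 399.
Rows: 942 × 33/37 = 840.16 → 840.

Cast on 399 stitches; work 840 rows.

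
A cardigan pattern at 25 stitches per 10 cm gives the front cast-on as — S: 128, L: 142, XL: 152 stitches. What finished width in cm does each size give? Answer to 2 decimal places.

S 51.20 cm; L 56.80 cm; XL 60.80 cm.

25/10 = 2.5 sts per cm.
S: 128 / 2.5 = 51.200 → 51.20 cm.
L: 142 / 2.5 = 56.800 → 56.80 cm.
XL: 152 / 2.5 = 60.800 → 60.80 cm.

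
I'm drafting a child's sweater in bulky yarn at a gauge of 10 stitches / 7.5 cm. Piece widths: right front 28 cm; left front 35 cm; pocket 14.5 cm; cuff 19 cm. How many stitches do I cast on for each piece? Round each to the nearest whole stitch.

right front 37; left front 47; pocket 19; cuff 25.

Rate = 10/7.5 = 1.333 sts per cm.
right front: 28 × 1.333 = 37.33 → 37.
left front: 35 × 1.333 = 46.67 → 47.
pocket: 14.5 × 1.333 = 19.33 → 19.
cuff: 19 × 1.333 = 25.33 → 25.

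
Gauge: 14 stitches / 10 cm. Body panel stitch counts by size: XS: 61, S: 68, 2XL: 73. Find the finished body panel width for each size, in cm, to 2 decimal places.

XS 43.57 cm; S 48.57 cm; 2XL 52.14 cm.

14/10 = 1.4 sts per cm.
XS: 61 / 1.4 = 43.571 → 43.57 cm.
S: 68 / 1.4 = 48.571 → 48.57 cm.
2XL: 73 / 1.4 = 52.143 → 52.14 cm.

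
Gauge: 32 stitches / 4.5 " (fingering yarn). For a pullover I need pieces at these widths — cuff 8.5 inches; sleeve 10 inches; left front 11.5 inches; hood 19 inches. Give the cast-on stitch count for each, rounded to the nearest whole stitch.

cuff 60; sleeve 71; left front 82; hood 135.

Rate = 32/4.5 = 7.111 sts per in.
cuff: 8.5 × 7.111 = 60.44 → 60.
sleeve: 10 × 7.111 = 71.11 → 71.
left front: 11.5 × 7.111 = 81.78 → 82.
hood: 19 × 7.111 = 135.11 → 135.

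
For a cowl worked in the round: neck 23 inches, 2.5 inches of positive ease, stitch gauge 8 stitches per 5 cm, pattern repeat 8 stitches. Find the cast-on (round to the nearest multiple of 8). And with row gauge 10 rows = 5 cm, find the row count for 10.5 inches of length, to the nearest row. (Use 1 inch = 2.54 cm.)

Cast on 104 stitches; work 53 rows.

Finished = 23 + 2.5 = 25.5 inches.
25.5 inches × 2.54 = 64.77 cm.
8/5 = 1.6 sts per cm; 64.77 × 1.6 = 103.63 sts.
Nearest multiple of 8 → 104.
10.5 inches = 26.67 cm; × 2 = 53.34 → 53 rows.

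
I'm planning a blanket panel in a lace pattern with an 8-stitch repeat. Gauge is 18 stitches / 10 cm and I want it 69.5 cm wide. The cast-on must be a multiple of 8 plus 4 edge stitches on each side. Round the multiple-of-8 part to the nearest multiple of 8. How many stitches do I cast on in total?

128 stitches.

18 / 10 = 1.8 sts per cm.
69.5 × 1.8 = 125.10 sts.
Less 8 edge sts → 117.10 for the repeat.
Nearest multiple of 8: 120.
Add back 8 edge sts → 128.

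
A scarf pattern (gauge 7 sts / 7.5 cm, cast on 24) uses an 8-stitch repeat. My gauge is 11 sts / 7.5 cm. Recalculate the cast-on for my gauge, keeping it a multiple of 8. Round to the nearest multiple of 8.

24 × 11 / 7 = 37.71.
Nearest multiple of 8: 40.

40 stitches.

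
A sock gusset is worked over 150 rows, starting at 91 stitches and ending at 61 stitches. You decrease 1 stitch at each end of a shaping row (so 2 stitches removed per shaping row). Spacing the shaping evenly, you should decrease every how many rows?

Stitches to remove: |61 − 91| = 30.
Shaping rows needed: 30 / 2 = 15.
150 rows / 15 = every 10 rows.

Decrease every 10th row.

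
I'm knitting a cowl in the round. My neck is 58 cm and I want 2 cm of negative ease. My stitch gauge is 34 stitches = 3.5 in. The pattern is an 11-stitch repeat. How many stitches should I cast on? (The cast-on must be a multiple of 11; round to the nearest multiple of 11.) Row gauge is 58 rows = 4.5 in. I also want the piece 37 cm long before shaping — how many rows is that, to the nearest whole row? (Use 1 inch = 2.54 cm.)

Finished = 58 − 2 = 56 cm.
56 cm × 1/2.54 = 22.05 inches.
34/3.5 = 9.714 sts per in; 22.05 × 9.714 = 214.17 sts.
Nearest multiple of 11 → 209.
37 cm = 14.57 inches; × 12.889 = 187.75 → 188 rows.

Cast on 209 stitches; work 188 rows.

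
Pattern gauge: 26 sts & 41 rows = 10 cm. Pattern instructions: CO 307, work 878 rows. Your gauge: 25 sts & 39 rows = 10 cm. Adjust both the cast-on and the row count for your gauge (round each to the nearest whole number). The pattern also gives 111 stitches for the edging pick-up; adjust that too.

Stitches: 307 × 25/26 = 295.19 → 295.
Rows: 878 × 39/41 = 835.17 → 835.
edging pick-up: 111 × 25/26 = 106.73 → 107.

Cast on 295 stitches; work 835 rows; edging pick-up 107 stitches.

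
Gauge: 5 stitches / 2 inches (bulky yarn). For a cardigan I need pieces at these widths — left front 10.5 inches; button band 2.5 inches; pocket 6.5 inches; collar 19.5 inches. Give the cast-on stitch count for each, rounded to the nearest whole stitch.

Rate = 5/2 = 2.5 sts per in.
left front: 10.5 × 2.5 = 26.25 → 26.
button band: 2.5 × 2.5 = 6.25 → 6.
pocket: 6.5 × 2.5 = 16.25 → 16.
collar: 19.5 × 2.5 = 48.75 → 49.

left front 26; button band 6; pocket 16; collar 49.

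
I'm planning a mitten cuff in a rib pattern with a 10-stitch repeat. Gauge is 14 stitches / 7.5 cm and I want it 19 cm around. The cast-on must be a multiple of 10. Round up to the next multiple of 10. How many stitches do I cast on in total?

Cast on 40 stitches.

14 / 7.5 = 1.867 sts per cm.
19 × 1.867 = 35.47 sts.
Next multiple of 10: 40.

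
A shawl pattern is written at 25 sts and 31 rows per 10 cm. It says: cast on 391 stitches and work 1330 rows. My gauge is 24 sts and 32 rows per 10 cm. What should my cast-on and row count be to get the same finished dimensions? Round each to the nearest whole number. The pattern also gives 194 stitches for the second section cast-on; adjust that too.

Stitches: 391 × 24/25 = 375.36 → 375.
Rows: 1330 × 32/31 = 1372.90 → 1373.
second section cast-on: 194 × 24/25 = 186.24 → 186.

Cast on 375 stitches; work 1373 rows; second section cast-on 186 stitches.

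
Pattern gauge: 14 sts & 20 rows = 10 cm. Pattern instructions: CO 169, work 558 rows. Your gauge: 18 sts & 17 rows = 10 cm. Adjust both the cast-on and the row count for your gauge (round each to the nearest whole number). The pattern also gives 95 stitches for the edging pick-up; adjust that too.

Stitches: 169 × 18/14 = 217.29 → 217.
Rows: 558 × 17/20 = 474.30 → 474.
edging pick-up: 95 × 18/14 = 122.14 → 122.

Cast on 217 stitches; work 474 rows; edging pick-up 122 stitches.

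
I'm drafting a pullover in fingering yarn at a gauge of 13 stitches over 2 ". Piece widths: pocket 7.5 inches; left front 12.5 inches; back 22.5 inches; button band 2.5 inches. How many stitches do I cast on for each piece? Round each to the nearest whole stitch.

Rate = 13/2 = 6.5 sts per in.
pocket: 7.5 × 6.5 = 48.75 → 49.
left front: 12.5 × 6.5 = 81.25 → 81.
back: 22.5 × 6.5 = 146.25 → 146.
button band: 2.5 × 6.5 = 16.25 → 16.

pocket 49; left front 81; back 146; button band 16.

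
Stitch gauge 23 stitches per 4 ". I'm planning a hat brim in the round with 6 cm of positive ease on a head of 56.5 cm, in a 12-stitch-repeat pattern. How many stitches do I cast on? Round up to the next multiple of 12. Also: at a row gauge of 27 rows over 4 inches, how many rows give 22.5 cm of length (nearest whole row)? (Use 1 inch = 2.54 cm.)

Cast on 144 stitches; work 60 rows.

Finished = 56.5 + 6 = 62.5 cm.
62.5 cm × 1/2.54 = 24.61 inches.
23/4 = 5.75 sts per in; 24.61 × 5.75 = 141.49 sts.
Next multiple of 12 → 144.
22.5 cm = 8.86 inches; × 6.75 = 59.79 → 60 rows.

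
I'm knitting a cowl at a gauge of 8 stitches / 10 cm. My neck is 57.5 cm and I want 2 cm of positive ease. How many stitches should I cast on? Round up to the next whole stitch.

Finished = 57.5 + 2 = 59.5 cm.
8 / 10 = 0.8 sts per cm.
59.50 × 0.8 = 47.60 sts.
→ 48 sts.

CO 48 sts.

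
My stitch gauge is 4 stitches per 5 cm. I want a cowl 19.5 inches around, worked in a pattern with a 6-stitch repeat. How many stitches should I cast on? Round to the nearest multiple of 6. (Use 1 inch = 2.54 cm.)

19.5 in = 19.5 × 2.54 = 49.53 cm.
4 / 5 = 0.8 sts/cm.
49.53 × 0.8 = 39.62 sts.
→ 42.

CO 42 sts.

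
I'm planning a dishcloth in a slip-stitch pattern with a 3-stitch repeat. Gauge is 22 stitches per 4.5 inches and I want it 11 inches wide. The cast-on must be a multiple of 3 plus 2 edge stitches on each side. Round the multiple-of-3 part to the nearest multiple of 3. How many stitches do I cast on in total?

CO 55 sts.

22 / 4.5 = 4.889 sts per inch.
11 × 4.889 = 53.78 sts.
Less 4 edge sts → 49.78 for the repeat.
Nearest multiple of 3: 51.
Add back 4 edge sts → 55.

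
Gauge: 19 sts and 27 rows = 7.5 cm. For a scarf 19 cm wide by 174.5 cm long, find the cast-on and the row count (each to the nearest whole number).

Stitch gauge = 19/7.5 = 2.533 sts/cm; 19 × 2.533 = 48.13 → 48 sts.
Row gauge = 27/7.5 = 3.6 rows/cm; 174.5 × 3.6 = 628.20 → 628 rows.

Cast on 48 stitches and work 628 rows.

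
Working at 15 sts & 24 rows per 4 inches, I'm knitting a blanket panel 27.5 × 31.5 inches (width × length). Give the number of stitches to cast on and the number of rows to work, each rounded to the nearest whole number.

Stitch gauge = 15/4 = 3.75 sts/in; 27.5 × 3.75 = 103.12 → 103 sts.
Row gauge = 24/4 = 6 rows/in; 31.5 × 6 = 189.00 → 189 rows.

Cast on 103 stitches and work 189 rows.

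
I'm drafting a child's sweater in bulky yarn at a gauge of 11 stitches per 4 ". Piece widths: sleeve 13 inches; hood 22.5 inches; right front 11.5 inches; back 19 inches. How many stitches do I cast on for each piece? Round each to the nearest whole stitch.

sleeve 36; hood 62; right front 32; back 52.

Rate = 11/4 = 2.75 sts per in.
sleeve: 13 × 2.75 = 35.75 → 36.
hood: 22.5 × 2.75 = 61.88 → 62.
right front: 11.5 × 2.75 = 31.62 → 32.
back: 19 × 2.75 = 52.25 → 52.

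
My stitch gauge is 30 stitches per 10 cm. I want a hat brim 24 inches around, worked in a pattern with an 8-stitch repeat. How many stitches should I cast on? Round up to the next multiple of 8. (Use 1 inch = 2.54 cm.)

184 stitches.

24 in = 24 × 2.54 = 60.96 cm.
30 / 10 = 3 sts/cm.
60.96 × 3 = 182.88 sts.
→ 184.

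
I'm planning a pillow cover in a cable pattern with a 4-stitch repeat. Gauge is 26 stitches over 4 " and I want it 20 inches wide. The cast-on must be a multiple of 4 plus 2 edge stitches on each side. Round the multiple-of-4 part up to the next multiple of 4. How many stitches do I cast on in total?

Cast on 132 stitches.

26 / 4 = 6.5 sts per inch.
20 × 6.5 = 130.00 sts.
Less 4 edge sts → 126.00 for the repeat.
Next multiple of 4: 128.
Add back 4 edge sts → 132.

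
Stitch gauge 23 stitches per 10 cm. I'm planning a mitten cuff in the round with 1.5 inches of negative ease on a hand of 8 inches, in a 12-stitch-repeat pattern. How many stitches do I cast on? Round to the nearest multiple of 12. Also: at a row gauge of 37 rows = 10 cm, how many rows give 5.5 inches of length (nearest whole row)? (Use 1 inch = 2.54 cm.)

Cast on 36 stitches; work 52 rows.

Finished = 8 − 1.5 = 6.5 inches.
6.5 inches × 2.54 = 16.51 cm.
23/10 = 2.3 sts per cm; 16.51 × 2.3 = 37.97 sts.
Nearest multiple of 12 → 36.
5.5 inches = 13.97 cm; × 3.7 = 51.69 → 52 rows.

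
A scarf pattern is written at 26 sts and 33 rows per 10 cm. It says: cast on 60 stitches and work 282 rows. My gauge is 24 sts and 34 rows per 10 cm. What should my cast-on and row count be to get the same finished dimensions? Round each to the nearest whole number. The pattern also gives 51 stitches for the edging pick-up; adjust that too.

Cast on 55 stitches; work 291 rows; edging pick-up 47 stitches.

Stitches: 60 × 24/26 = 55.38 → 55.
Rows: 282 × 34/33 = 290.55 → 291.
edging pick-up: 51 × 24/26 = 47.08 → 47.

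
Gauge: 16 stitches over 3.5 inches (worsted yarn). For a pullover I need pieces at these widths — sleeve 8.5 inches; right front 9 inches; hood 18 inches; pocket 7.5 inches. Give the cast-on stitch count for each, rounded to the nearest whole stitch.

Rate = 16/3.5 = 4.571 sts per in.
sleeve: 8.5 × 4.571 = 38.86 → 39.
right front: 9 × 4.571 = 41.14 → 41.
hood: 18 × 4.571 = 82.29 → 82.
pocket: 7.5 × 4.571 = 34.29 → 34.

sleeve 39; right front 41; hood 82; pocket 34.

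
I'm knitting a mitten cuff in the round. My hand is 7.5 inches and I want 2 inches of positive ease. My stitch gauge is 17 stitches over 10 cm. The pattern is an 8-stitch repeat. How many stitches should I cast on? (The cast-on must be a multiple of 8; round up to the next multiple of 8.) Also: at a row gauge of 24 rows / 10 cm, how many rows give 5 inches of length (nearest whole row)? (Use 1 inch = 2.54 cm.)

Finished = 7.5 + 2 = 9.5 inches.
9.5 inches × 2.54 = 24.13 cm.
17/10 = 1.7 sts per cm; 24.13 × 1.7 = 41.02 sts.
Next multiple of 8 → 48.
5 inches = 12.70 cm; × 2.4 = 30.48 → 30 rows.

Cast on 48 stitches; work 30 rows.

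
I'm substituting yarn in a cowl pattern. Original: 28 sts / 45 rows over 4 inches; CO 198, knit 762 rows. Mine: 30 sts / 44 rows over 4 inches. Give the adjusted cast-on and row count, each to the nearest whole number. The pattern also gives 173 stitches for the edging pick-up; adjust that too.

Cast on 212 stitches; work 745 rows; edging pick-up 185 stitches.

Stitches: 198 × 30/28 = 212.14 → 212.
Rows: 762 × 44/45 = 745.07 → 745.
edging pick-up: 173 × 30/28 = 185.36 → 185.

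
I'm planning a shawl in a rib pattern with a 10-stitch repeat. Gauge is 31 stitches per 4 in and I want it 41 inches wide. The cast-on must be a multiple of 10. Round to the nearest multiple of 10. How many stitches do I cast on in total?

31 / 4 = 7.75 sts per inch.
41 × 7.75 = 317.75 sts.
Nearest multiple of 10: 320.

CO 320 sts.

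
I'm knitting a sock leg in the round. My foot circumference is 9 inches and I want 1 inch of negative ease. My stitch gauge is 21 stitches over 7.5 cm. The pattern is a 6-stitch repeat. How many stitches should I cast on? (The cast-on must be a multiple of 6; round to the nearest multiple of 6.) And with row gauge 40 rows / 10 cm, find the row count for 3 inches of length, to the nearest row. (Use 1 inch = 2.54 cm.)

Finished = 9 − 1 = 8 inches.
8 inches × 2.54 = 20.32 cm.
21/7.5 = 2.8 sts per cm; 20.32 × 2.8 = 56.90 sts.
Nearest multiple of 6 → 54.
3 inches = 7.62 cm; × 4 = 30.48 → 30 rows.

Cast on 54 stitches; work 30 rows.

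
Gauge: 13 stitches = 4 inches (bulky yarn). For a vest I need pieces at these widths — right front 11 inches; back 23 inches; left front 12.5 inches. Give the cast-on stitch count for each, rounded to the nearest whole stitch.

Rate = 13/4 = 3.25 sts per in.
right front: 11 × 3.25 = 35.75 → 36.
back: 23 × 3.25 = 74.75 → 75.
left front: 12.5 × 3.25 = 40.62 → 41.

right front 36; back 75; left front 41.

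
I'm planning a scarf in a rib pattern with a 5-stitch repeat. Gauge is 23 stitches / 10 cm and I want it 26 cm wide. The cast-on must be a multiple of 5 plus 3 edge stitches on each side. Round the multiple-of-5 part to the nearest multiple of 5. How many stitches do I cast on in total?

23 / 10 = 2.3 sts per cm.
26 × 2.3 = 59.80 sts.
Less 6 edge sts → 53.80 for the repeat.
Nearest multiple of 5: 55.
Add back 6 edge sts → 61.

61 stitches.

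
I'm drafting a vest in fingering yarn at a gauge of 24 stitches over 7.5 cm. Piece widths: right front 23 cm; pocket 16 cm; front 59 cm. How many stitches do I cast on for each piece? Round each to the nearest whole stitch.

Rate = 24/7.5 = 3.2 sts per cm.
right front: 23 × 3.2 = 73.60 → 74.
pocket: 16 × 3.2 = 51.20 → 51.
front: 59 × 3.2 = 188.80 → 189.

right front 74; pocket 51; front 189.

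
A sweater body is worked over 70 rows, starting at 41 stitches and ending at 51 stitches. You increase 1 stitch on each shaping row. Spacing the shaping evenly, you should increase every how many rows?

Stitches to add: |51 − 41| = 10.
Shaping rows needed: 10 / 1 = 10.
70 rows / 10 = every 7 rows.

Increase every 7th row.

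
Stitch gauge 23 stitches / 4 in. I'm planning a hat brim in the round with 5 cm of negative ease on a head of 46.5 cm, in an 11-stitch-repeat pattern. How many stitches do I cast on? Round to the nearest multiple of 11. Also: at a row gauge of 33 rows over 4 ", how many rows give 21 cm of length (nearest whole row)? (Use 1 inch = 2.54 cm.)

Finished = 46.5 − 5 = 41.5 cm.
41.5 cm × 1/2.54 = 16.34 inches.
23/4 = 5.75 sts per in; 16.34 × 5.75 = 93.95 sts.
Nearest multiple of 11 → 99.
21 cm = 8.27 inches; × 8.25 = 68.21 → 68 rows.

Cast on 99 stitches; work 68 rows.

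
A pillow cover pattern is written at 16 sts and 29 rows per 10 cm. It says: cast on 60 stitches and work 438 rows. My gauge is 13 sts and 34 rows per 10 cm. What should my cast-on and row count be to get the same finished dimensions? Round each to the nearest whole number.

Stitches: 60 × 13/16 = 48.75 → 49.
Rows: 438 × 34/29 = 513.52 → 514.

Cast on 49 stitches; work 514 rows.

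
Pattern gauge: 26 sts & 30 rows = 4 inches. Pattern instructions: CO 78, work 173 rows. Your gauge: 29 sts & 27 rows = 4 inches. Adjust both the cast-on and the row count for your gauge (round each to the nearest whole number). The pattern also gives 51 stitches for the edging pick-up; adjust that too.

Cast on 87 stitches; work 156 rows; edging pick-up 57 stitches.

Stitches: 78 × 29/26 = 87.00 → 87.
Rows: 173 × 27/30 = 155.70 → 156.
edging pick-up: 51 × 29/26 = 56.88 → 57.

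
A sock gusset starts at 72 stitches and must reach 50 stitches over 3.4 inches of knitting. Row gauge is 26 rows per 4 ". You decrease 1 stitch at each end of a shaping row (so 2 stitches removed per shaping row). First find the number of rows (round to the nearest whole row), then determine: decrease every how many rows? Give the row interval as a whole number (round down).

Rows = 3.4 × 6.5 = 22.1 → 22 rows.
Stitches to remove: 22 → 11 shaping rows (at 2 st each).
22 / 11 = 2.00 → every 2 rows.

Decrease every 2nd row.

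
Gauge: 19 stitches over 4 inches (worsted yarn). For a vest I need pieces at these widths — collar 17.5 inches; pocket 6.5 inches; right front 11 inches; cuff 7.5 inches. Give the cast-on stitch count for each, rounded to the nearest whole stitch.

Rate = 19/4 = 4.75 sts per in.
collar: 17.5 × 4.75 = 83.12 → 83.
pocket: 6.5 × 4.75 = 30.88 → 31.
right front: 11 × 4.75 = 52.25 → 52.
cuff: 7.5 × 4.75 = 35.62 → 36.

collar 83; pocket 31; right front 52; cuff 36.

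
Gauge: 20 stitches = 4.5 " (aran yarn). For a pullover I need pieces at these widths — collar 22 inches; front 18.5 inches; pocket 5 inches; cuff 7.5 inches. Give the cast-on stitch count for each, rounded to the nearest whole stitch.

Rate = 20/4.5 = 4.444 sts per in.
collar: 22 × 4.444 = 97.78 → 98.
front: 18.5 × 4.444 = 82.22 → 82.
pocket: 5 × 4.444 = 22.22 → 22.
cuff: 7.5 × 4.444 = 33.33 → 33.

collar 98; front 82; pocket 22; cuff 33.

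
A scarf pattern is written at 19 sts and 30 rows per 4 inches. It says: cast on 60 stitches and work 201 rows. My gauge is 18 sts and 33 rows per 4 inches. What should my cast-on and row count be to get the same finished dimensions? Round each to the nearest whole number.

Stitches: 60 × 18/19 = 56.84 → 57.
Rows: 201 × 33/30 = 221.10 → 221.

Cast on 57 stitches; work 221 rows.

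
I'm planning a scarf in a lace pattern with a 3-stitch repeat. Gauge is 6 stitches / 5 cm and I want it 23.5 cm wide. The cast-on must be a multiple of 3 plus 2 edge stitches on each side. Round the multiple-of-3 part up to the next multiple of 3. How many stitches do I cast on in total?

CO 31 sts.

6 / 5 = 1.2 sts per cm.
23.5 × 1.2 = 28.20 sts.
Less 4 edge sts → 24.20 for the repeat.
Next multiple of 3: 27.
Add back 4 edge sts → 31.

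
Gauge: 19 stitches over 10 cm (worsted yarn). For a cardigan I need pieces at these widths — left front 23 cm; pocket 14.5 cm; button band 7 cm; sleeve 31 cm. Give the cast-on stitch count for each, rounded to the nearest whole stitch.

Rate = 19/10 = 1.9 sts per cm.
left front: 23 × 1.9 = 43.70 → 44.
pocket: 14.5 × 1.9 = 27.55 → 28.
button band: 7 × 1.9 = 13.30 → 13.
sleeve: 31 × 1.9 = 58.90 → 59.

left front 44; pocket 28; button band 13; sleeve 59.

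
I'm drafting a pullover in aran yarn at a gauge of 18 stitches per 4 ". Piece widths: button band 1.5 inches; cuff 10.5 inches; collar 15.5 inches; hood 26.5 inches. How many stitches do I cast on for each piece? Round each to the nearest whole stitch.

Rate = 18/4 = 4.5 sts per in.
button band: 1.5 × 4.5 = 6.75 → 7.
cuff: 10.5 × 4.5 = 47.25 → 47.
collar: 15.5 × 4.5 = 69.75 → 70.
hood: 26.5 × 4.5 = 119.25 → 119.

button band 7; cuff 47; collar 70; hood 119.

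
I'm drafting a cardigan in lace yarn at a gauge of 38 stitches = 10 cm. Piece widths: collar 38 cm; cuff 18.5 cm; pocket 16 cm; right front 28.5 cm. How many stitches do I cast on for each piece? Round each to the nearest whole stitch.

Rate = 38/10 = 3.8 sts per cm.
collar: 38 × 3.8 = 144.40 → 144.
cuff: 18.5 × 3.8 = 70.30 → 70.
pocket: 16 × 3.8 = 60.80 → 61.
right front: 28.5 × 3.8 = 108.30 → 108.

collar 144; cuff 70; pocket 61; right front 108.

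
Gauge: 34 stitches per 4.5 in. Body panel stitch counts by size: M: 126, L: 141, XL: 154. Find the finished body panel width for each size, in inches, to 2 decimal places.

M 16.68 inches; L 18.66 inches; XL 20.38 inches.

34/4.5 = 7.556 sts per in.
M: 126 / 7.556 = 16.676 → 16.68 in.
L: 141 / 7.556 = 18.662 → 18.66 in.
XL: 154 / 7.556 = 20.382 → 20.38 in.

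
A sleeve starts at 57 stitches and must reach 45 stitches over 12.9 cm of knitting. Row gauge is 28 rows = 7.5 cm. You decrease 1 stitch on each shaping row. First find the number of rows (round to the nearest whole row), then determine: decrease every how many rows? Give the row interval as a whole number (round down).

Decrease every 4th row.

Rows = 12.9 × 3.733 = 48.2 → 48 rows.
Stitches to remove: 12 → 12 shaping rows (at 1 st each).
48 / 12 = 4.00 → every 4 rows.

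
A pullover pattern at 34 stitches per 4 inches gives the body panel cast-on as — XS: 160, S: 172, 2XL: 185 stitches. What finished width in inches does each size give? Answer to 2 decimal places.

XS 18.82 inches; S 20.24 inches; 2XL 21.76 inches.

34/4 = 8.5 sts per in.
XS: 160 / 8.5 = 18.824 → 18.82 in.
S: 172 / 8.5 = 20.235 → 20.24 in.
2XL: 185 / 8.5 = 21.765 → 21.76 in.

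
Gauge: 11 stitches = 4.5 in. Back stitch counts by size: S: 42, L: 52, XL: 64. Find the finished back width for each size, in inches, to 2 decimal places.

11/4.5 = 2.444 sts per in.
S: 42 / 2.444 = 17.182 → 17.18 in.
L: 52 / 2.444 = 21.273 → 21.27 in.
XL: 64 / 2.444 = 26.182 → 26.18 in.

S 17.18 inches; L 21.27 inches; XL 26.18 inches.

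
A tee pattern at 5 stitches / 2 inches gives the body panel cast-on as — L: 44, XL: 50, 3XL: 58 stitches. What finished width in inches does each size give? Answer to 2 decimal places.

L 17.60 inches; XL 20.00 inches; 3XL 23.20 inches.

5/2 = 2.5 sts per in.
L: 44 / 2.5 = 17.600 → 17.60 in.
XL: 50 / 2.5 = 20.000 → 20.00 in.
3XL: 58 / 2.5 = 23.200 → 23.20 in.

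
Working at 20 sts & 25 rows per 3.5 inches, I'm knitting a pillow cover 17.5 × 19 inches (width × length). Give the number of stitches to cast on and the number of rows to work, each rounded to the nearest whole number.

Cast on 100 stitches and work 136 rows.

Stitch gauge = 20/3.5 = 5.714 sts/in; 17.5 × 5.714 = 100.00 → 100 sts.
Row gauge = 25/3.5 = 7.143 rows/in; 19 × 7.143 = 135.71 → 136 rows.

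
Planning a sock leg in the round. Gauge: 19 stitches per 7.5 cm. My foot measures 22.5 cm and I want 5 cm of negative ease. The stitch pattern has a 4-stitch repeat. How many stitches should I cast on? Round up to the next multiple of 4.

CO 48 sts.

Finished = 22.5 − 5 = 17.5 cm.
19 / 7.5 = 2.533 sts/cm.
17.5 × 2.533 = 44.33 sts.
Next multiple of 4: 48.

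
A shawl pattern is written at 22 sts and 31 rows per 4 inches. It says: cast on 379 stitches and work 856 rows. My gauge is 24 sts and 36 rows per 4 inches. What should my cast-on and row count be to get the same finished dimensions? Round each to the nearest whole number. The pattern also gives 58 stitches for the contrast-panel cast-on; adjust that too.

Cast on 413 stitches; work 994 rows; contrast-panel cast-on 63 stitches.

Stitches: 379 × 24/22 = 413.45 → 413.
Rows: 856 × 36/31 = 994.06 → 994.
contrast-panel cast-on: 58 × 24/22 = 63.27 → 63.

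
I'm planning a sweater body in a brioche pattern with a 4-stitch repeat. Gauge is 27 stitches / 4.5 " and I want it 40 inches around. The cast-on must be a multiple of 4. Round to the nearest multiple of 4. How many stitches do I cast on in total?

240 stitches.

27 / 4.5 = 6 sts per inch.
40 × 6 = 240.00 sts.
Nearest multiple of 4: 240.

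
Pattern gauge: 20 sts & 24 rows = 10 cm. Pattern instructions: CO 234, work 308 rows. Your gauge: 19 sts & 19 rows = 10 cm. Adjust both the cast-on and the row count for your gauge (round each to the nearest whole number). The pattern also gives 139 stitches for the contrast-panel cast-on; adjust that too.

Stitches: 234 × 19/20 = 222.30 → 222.
Rows: 308 × 19/24 = 243.83 → 244.
contrast-panel cast-on: 139 × 19/20 = 132.05 → 132.

Cast on 222 stitches; work 244 rows; contrast-panel cast-on 132 stitches.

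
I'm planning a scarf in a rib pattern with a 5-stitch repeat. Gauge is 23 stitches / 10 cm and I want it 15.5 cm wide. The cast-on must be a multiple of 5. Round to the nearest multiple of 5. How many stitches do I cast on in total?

35 stitches.

23 / 10 = 2.3 sts per cm.
15.5 × 2.3 = 35.65 sts.
Nearest multiple of 5: 35.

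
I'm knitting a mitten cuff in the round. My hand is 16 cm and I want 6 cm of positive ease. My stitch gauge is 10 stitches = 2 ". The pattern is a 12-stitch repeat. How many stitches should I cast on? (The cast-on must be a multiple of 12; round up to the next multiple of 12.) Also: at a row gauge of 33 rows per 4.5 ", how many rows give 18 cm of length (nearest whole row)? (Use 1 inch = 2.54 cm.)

Finished = 16 + 6 = 22 cm.
22 cm × 1/2.54 = 8.66 inches.
10/2 = 5 sts per in; 8.66 × 5 = 43.31 sts.
Next multiple of 12 → 48.
18 cm = 7.09 inches; × 7.333 = 51.97 → 52 rows.

Cast on 48 stitches; work 52 rows.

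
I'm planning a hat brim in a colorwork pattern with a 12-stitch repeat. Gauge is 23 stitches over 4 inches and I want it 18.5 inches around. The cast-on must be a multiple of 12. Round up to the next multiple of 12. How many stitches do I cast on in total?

23 / 4 = 5.75 sts per inch.
18.5 × 5.75 = 106.38 sts.
Next multiple of 12: 108.

Cast on 108 stitches.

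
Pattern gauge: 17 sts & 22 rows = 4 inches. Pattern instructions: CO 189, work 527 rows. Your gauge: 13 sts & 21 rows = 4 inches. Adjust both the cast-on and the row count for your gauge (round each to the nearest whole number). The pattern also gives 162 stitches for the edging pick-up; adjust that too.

Stitches: 189 × 13/17 = 144.53 → 145.
Rows: 527 × 21/22 = 503.05 → 503.
edging pick-up: 162 × 13/17 = 123.88 → 124.

Cast on 145 stitches; work 503 rows; edging pick-up 124 stitches.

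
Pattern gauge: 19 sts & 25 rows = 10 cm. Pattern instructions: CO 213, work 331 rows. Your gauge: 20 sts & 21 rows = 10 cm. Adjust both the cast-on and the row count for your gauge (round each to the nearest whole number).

Stitches: 213 × 20/19 = 224.21 → 224.
Rows: 331 × 21/25 = 278.04 → 278.

Cast on 224 stitches; work 278 rows.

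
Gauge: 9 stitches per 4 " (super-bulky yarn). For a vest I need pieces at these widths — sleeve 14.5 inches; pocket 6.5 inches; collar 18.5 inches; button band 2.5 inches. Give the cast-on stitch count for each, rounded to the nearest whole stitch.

sleeve 33; pocket 15; collar 42; button band 6.

Rate = 9/4 = 2.25 sts per in.
sleeve: 14.5 × 2.25 = 32.62 → 33.
pocket: 6.5 × 2.25 = 14.62 → 15.
collar: 18.5 × 2.25 = 41.62 → 42.
button band: 2.5 × 2.25 = 5.62 → 6.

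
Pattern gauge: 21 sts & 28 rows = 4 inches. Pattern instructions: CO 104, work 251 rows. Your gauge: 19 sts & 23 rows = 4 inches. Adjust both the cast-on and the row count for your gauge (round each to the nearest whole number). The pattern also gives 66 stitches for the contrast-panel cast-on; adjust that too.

Stitches: 104 × 19/21 = 94.10 → 94.
Rows: 251 × 23/28 = 206.18 → 206.
contrast-panel cast-on: 66 × 19/21 = 59.71 → 60.

Cast on 94 stitches; work 206 rows; contrast-panel cast-on 60 stitches.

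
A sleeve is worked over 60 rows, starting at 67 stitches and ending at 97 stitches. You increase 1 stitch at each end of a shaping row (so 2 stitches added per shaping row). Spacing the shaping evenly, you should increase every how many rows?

Increase every 4th row.

Stitches to add: |97 − 67| = 30.
Shaping rows needed: 30 / 2 = 15.
60 rows / 15 = every 4 rows.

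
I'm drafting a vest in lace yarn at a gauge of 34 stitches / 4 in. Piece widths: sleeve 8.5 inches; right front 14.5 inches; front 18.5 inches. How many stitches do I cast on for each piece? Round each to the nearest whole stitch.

sleeve 72; right front 123; front 157.

Rate = 34/4 = 8.5 sts per in.
sleeve: 8.5 × 8.5 = 72.25 → 72.
right front: 14.5 × 8.5 = 123.25 → 123.
front: 18.5 × 8.5 = 157.25 → 157.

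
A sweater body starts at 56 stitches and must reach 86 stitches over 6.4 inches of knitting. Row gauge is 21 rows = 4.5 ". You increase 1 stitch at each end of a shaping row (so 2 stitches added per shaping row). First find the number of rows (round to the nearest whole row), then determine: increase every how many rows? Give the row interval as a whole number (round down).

Rows = 6.4 × 4.667 = 29.9 → 30 rows.
Stitches to add: 30 → 15 shaping rows (at 2 st each).
30 / 15 = 2.00 → every 2 rows.

Increase every 2nd row.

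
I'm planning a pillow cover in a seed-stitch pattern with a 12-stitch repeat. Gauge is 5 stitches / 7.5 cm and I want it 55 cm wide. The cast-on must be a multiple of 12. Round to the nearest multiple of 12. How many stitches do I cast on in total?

5 / 7.5 = 0.667 sts per cm.
55 × 0.667 = 36.67 sts.
Nearest multiple of 12: 36.

36 stitches.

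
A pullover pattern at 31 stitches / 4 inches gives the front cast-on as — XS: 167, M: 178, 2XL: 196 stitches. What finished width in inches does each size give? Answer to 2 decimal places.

31/4 = 7.75 sts per in.
XS: 167 / 7.75 = 21.548 → 21.55 in.
M: 178 / 7.75 = 22.968 → 22.97 in.
2XL: 196 / 7.75 = 25.290 → 25.29 in.

XS 21.55 inches; M 22.97 inches; 2XL 25.29 inches.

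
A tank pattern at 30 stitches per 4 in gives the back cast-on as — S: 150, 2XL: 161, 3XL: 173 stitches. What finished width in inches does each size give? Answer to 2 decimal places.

S 20.00 inches; 2XL 21.47 inches; 3XL 23.07 inches.

30/4 = 7.5 sts per in.
S: 150 / 7.5 = 20.000 → 20.00 in.
2XL: 161 / 7.5 = 21.467 → 21.47 in.
3XL: 173 / 7.5 = 23.067 → 23.07 in.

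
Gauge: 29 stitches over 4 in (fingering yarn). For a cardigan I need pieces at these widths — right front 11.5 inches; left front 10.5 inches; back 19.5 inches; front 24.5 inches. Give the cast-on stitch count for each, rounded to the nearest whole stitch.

right front 83; left front 76; back 141; front 178.

Rate = 29/4 = 7.25 sts per in.
right front: 11.5 × 7.25 = 83.38 → 83.
left front: 10.5 × 7.25 = 76.12 → 76.
back: 19.5 × 7.25 = 141.38 → 141.
front: 24.5 × 7.25 = 177.62 → 178.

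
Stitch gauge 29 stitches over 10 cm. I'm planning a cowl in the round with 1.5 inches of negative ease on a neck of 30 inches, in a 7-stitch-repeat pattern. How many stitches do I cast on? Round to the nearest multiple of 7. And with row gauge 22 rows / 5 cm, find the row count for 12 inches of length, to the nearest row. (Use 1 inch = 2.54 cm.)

Finished = 30 − 1.5 = 28.5 inches.
28.5 inches × 2.54 = 72.39 cm.
29/10 = 2.9 sts per cm; 72.39 × 2.9 = 209.93 sts.
Nearest multiple of 7 → 210.
12 inches = 30.48 cm; × 4.4 = 134.11 → 134 rows.

Cast on 210 stitches; work 134 rows.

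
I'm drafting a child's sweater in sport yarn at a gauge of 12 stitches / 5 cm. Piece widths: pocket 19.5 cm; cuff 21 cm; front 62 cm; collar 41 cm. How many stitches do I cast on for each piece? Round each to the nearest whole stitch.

pocket 47; cuff 50; front 149; collar 98.

Rate = 12/5 = 2.4 sts per cm.
pocket: 19.5 × 2.4 = 46.80 → 47.
cuff: 21 × 2.4 = 50.40 → 50.
front: 62 × 2.4 = 148.80 → 149.
collar: 41 × 2.4 = 98.40 → 98.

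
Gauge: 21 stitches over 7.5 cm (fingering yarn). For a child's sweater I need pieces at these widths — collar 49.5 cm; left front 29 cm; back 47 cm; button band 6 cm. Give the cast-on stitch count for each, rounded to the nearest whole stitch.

collar 139; left front 81; back 132; button band 17.

Rate = 21/7.5 = 2.8 sts per cm.
collar: 49.5 × 2.8 = 138.60 → 139.
left front: 29 × 2.8 = 81.20 → 81.
back: 47 × 2.8 = 131.60 → 132.
button band: 6 × 2.8 = 16.80 → 17.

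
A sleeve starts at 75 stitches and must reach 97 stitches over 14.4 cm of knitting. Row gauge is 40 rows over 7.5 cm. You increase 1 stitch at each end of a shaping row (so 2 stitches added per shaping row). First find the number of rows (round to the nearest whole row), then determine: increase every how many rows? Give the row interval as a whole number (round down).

Increase every 7th row.

Rows = 14.4 × 5.333 = 76.8 → 77 rows.
Stitches to add: 22 → 11 shaping rows (at 2 st each).
77 / 11 = 7.00 → every 7 rows.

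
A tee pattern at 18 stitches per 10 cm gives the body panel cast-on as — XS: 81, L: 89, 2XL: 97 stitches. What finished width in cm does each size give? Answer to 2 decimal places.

18/10 = 1.8 sts per cm.
XS: 81 / 1.8 = 45.000 → 45.00 cm.
L: 89 / 1.8 = 49.444 → 49.44 cm.
2XL: 97 / 1.8 = 53.889 → 53.89 cm.

XS 45.00 cm; L 49.44 cm; 2XL 53.89 cm.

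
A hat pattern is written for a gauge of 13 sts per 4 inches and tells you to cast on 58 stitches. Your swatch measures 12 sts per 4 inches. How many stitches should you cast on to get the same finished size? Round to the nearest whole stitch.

Scale factor = 12 / 13 = 0.923.
58 × 12 / 13 = 53.54 sts.
→ 54 sts.

Cast on 54 stitches.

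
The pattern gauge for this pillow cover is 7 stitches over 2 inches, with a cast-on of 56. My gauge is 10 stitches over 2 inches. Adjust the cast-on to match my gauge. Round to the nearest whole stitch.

Scale factor = 10 / 7 = 1.429.
56 × 10 / 7 = 80.00 sts.

Cast on 80 stitches.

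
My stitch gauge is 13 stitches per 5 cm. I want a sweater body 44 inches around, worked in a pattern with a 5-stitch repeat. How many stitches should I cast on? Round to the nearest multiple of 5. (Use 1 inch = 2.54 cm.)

Cast on 290 stitches.

44 in = 44 × 2.54 = 111.76 cm.
13 / 5 = 2.6 sts/cm.
111.76 × 2.6 = 290.58 sts.
→ 290.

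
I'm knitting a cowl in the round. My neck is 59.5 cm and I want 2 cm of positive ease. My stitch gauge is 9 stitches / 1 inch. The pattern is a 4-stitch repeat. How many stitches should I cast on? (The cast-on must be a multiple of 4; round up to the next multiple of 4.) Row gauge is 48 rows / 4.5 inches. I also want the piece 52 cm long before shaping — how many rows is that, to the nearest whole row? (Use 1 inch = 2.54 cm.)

Cast on 220 stitches; work 218 rows.

Finished = 59.5 + 2 = 61.5 cm.
61.5 cm × 1/2.54 = 24.21 inches.
9/1 = 9 sts per in; 24.21 × 9 = 217.91 sts.
Next multiple of 4 → 220.
52 cm = 20.47 inches; × 10.667 = 218.37 → 218 rows.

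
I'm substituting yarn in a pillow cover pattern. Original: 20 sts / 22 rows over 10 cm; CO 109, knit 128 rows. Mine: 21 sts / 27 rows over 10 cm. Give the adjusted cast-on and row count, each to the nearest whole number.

Cast on 114 stitches; work 157 rows.

Stitches: 109 × 21/20 = 114.45 → 114.
Rows: 128 × 27/22 = 157.09 → 157.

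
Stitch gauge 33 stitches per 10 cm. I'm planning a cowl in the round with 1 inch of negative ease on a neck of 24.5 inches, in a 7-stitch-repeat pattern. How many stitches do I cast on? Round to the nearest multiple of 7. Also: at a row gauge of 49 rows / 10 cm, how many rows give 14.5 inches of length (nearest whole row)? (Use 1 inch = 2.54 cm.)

Finished = 24.5 − 1 = 23.5 inches.
23.5 inches × 2.54 = 59.69 cm.
33/10 = 3.3 sts per cm; 59.69 × 3.3 = 196.98 sts.
Nearest multiple of 7 → 196.
14.5 inches = 36.83 cm; × 4.9 = 180.47 → 180 rows.

Cast on 196 stitches; work 180 rows.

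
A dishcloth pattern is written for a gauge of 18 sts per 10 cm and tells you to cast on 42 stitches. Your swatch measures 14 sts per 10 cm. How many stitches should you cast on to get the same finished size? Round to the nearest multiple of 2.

Scale factor = 14 / 18 = 0.778.
42 × 14 / 18 = 32.67 sts.
→ 32 sts.

Cast on 32 stitches.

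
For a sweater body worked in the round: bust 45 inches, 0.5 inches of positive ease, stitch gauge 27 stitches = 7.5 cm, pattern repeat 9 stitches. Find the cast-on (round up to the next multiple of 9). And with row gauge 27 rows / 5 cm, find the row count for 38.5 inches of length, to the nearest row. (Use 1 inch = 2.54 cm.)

Cast on 423 stitches; work 528 rows.

Finished = 45 + 0.5 = 45.5 inches.
45.5 inches × 2.54 = 115.57 cm.
27/7.5 = 3.6 sts per cm; 115.57 × 3.6 = 416.05 sts.
Next multiple of 9 → 423.
38.5 inches = 97.79 cm; × 5.4 = 528.07 → 528 rows.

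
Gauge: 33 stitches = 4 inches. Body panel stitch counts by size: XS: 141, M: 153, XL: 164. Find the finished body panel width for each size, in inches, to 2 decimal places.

XS 17.09 inches; M 18.55 inches; XL 19.88 inches.

33/4 = 8.25 sts per in.
XS: 141 / 8.25 = 17.091 → 17.09 in.
M: 153 / 8.25 = 18.545 → 18.55 in.
XL: 164 / 8.25 = 19.879 → 19.88 in.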